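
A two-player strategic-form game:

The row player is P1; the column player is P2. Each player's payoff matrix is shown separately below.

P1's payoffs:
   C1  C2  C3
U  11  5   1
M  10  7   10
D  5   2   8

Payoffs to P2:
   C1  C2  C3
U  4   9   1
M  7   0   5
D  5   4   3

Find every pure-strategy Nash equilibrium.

P1 against C1: payoffs 11, 10, 5 → best response U.
P1 against C2: payoffs 5, 7, 2 → best response M.
P1 against C3: payoffs 1, 10, 8 → best response M.
P2 against U: payoffs 4, 9, 1 → best response C2.
P2 against M: payoffs 7, 0, 5 → best response C1.
P2 against D: payoffs 5, 4, 3 → best response C1.
No profile is a mutual best response for all players.

No pure-strategy Nash equilibrium.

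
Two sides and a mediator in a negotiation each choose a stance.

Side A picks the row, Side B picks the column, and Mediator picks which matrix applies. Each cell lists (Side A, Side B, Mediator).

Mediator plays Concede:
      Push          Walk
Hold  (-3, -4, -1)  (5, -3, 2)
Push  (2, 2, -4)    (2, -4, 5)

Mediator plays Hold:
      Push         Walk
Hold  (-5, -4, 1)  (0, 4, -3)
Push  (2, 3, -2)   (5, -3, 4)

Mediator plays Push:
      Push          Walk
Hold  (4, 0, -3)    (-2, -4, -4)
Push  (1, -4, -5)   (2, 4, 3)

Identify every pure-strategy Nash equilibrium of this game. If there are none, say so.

For each strategy profile, look for a profitable unilateral deviation.
(Hold, Push, Concede): Side A can switch to Push (-3 → 2). Not NE.
(Hold, Push, Hold): Side A can switch to Push (-5 → 2). Not NE.
(Hold, Push, Push): Mediator can switch to Concede (-3 → -1). Not NE.
(Hold, Walk, Concede): Side A gets 5, best alternative 2; Side B gets -3, best alternative -4; Mediator gets 2, best alternative -3. No profitable deviation — NE.
(Hold, Walk, Hold): Side A can switch to Push (0 → 5). Not NE.
(Hold, Walk, Push): Side A can switch to Push (-2 → 2). Not NE.
(Push, Push, Concede): Mediator can switch to Hold (-4 → -2). Not NE.
(Push, Push, Hold): Side A gets 2, best alternative -5; Side B gets 3, best alternative -3; Mediator gets -2, best alternative -4. No profitable deviation — NE.
(Push, Push, Push): Side A can switch to Hold (1 → 4). Not NE.
(Push, Walk, Concede): Side A can switch to Hold (2 → 5). Not NE.
(Push, Walk, Hold): Side B can switch to Push (-3 → 3). Not NE.
(Push, Walk, Push): Mediator can switch to Concede (3 → 5). Not NE.

The pure Nash equilibria are (Hold, Walk, Concede), (Push, Push, Hold).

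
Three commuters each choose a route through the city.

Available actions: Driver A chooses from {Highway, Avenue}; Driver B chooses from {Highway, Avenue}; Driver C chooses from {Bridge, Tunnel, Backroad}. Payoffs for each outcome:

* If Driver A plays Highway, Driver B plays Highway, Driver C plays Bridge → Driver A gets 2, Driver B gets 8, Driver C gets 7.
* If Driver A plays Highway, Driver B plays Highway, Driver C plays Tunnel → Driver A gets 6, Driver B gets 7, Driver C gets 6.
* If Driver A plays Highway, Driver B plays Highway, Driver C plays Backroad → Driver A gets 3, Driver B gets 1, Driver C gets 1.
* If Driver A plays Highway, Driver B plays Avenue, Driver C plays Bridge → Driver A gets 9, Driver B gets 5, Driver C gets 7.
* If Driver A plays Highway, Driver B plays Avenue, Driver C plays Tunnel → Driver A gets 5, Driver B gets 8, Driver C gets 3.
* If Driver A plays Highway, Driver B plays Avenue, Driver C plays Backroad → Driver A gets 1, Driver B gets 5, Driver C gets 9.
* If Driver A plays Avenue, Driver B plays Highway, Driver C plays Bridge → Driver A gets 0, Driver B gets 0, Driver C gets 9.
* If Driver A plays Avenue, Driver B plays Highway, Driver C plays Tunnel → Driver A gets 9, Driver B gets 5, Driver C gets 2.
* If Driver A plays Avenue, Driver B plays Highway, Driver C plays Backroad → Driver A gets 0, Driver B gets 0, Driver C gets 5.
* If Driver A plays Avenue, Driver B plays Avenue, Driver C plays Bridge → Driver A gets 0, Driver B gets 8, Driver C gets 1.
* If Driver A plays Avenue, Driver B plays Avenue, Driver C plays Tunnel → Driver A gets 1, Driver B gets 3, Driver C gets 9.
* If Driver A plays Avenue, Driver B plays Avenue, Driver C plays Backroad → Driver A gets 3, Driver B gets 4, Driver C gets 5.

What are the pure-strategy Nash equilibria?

(Highway, Highway, Bridge)

(Highway, Highway, Bridge): Driver A gets 2, best alternative 0; Driver B gets 8, best alternative 5; Driver C gets 7, best alternative 6. No profitable deviation — NE.
(Highway, Highway, Tunnel): Driver A can switch to Avenue (6 → 9). Not NE.
(Highway, Highway, Backroad): Driver B can switch to Avenue (1 → 5). Not NE.
(Highway, Avenue, Bridge): Driver B can switch to Highway (5 → 8). Not NE.
(Highway, Avenue, Tunnel): Driver C can switch to Bridge (3 → 7). Not NE.
(Highway, Avenue, Backroad): Driver A can switch to Avenue (1 → 3). Not NE.
(Avenue, Highway, Bridge): Driver A can switch to Highway (0 → 2). Not NE.
(Avenue, Highway, Tunnel): Driver C can switch to Bridge (2 → 9). Not NE.
(Avenue, Highway, Backroad): Driver A can switch to Highway (0 → 3). Not NE.
(Avenue, Avenue, Bridge): Driver A can switch to Highway (0 → 9). Not NE.
(Avenue, Avenue, Tunnel): Driver A can switch to Highway (1 → 5). Not NE.
(Avenue, Avenue, Backroad): Driver C can switch to Tunnel (5 → 9). Not NE.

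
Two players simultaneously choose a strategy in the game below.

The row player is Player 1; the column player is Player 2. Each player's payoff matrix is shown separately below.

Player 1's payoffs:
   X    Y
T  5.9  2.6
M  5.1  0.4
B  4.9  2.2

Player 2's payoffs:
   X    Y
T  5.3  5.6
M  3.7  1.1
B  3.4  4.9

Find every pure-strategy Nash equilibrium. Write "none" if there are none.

(T, X): Player 2 can switch to Y (5.3 → 5.6). Not NE.
(T, Y): Player 1 gets 2.6, best alternative 2.2; Player 2 gets 5.6, best alternative 5.3. No profitable deviation — NE.
(M, X): Player 1 can switch to T (5.1 → 5.9). Not NE.
(M, Y): Player 1 can switch to T (0.4 → 2.6). Not NE.
(B, X): Player 1 can switch to T (4.9 → 5.9). Not NE.
(B, Y): Player 1 can switch to T (2.2 → 2.6). Not NE.

(T, Y)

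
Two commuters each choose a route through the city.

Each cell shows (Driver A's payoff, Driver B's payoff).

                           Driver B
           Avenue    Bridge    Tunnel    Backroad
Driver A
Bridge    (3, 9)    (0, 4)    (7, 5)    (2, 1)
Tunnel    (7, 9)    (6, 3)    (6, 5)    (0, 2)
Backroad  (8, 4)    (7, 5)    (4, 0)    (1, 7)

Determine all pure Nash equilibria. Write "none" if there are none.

There is no pure-strategy Nash equilibrium.

Mark each player's best response to every combination of opponents' strategies; a profile where every player is best-responding is a pure Nash equilibrium.
Driver A against Avenue: payoffs 3, 7, 8 → best response Backroad.
Driver A against Bridge: payoffs 0, 6, 7 → best response Backroad.
Driver A against Tunnel: payoffs 7, 6, 4 → best response Bridge.
Driver A against Backroad: payoffs 2, 0, 1 → best response Bridge.
Driver B against Bridge: payoffs 9, 4, 5, 1 → best response Avenue.
Driver B against Tunnel: payoffs 9, 3, 5, 2 → best response Avenue.
Driver B against Backroad: payoffs 4, 5, 0, 7 → best response Backroad.
No profile is a mutual best response for all players.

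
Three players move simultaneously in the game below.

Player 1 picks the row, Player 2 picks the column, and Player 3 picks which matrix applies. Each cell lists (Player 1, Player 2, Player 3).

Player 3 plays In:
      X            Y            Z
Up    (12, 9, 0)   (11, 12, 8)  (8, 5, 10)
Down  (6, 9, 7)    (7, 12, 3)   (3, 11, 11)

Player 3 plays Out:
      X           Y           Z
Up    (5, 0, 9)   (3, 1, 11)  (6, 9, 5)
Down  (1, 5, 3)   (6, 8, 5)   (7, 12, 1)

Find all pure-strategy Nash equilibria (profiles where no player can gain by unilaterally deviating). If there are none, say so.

Player 1 against (X, In): payoffs 12, 6 → best response Up.
Player 1 against (X, Out): payoffs 5, 1 → best response Up.
Player 1 against (Y, In): payoffs 11, 7 → best response Up.
Player 1 against (Y, Out): payoffs 3, 6 → best response Down.
Player 1 against (Z, In): payoffs 8, 3 → best response Up.
Player 1 against (Z, Out): payoffs 6, 7 → best response Down.
Player 2 against (Up, In): payoffs 9, 12, 5 → best response Y.
Player 2 against (Up, Out): payoffs 0, 1, 9 → best response Z.
Player 2 against (Down, In): payoffs 9, 12, 11 → best response Y.
Player 2 against (Down, Out): payoffs 5, 8, 12 → best response Z.
Player 3 against (Up, X): payoffs 0, 9 → best response Out.
Player 3 against (Up, Y): payoffs 8, 11 → best response Out.
Player 3 against (Up, Z): payoffs 10, 5 → best response In.
Player 3 against (Down, X): payoffs 7, 3 → best response In.
Player 3 against (Down, Y): payoffs 3, 5 → best response Out.
Player 3 against (Down, Z): payoffs 11, 1 → best response In.
No profile is a mutual best response for all players.

This game has no pure Nash equilibrium.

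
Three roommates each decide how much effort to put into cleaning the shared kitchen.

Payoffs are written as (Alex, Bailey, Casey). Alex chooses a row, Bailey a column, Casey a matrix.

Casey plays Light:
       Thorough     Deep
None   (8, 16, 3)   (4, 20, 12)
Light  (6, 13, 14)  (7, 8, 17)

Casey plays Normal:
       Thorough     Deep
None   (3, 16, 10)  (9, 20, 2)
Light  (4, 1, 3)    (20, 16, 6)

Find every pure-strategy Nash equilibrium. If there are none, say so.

No pure-strategy Nash equilibrium.

(None, Thorough, Light): Bailey can switch to Deep (16 → 20). Not NE.
(None, Thorough, Normal): Alex can switch to Light (3 → 4). Not NE.
(None, Deep, Light): Alex can switch to Light (4 → 7). Not NE.
(None, Deep, Normal): Alex can switch to Light (9 → 20). Not NE.
(Light, Thorough, Light): Alex can switch to None (6 → 8). Not NE.
(Light, Thorough, Normal): Bailey can switch to Deep (1 → 16). Not NE.
(Light, Deep, Light): Bailey can switch to Thorough (8 → 13). Not NE.
(Light, Deep, Normal): Casey can switch to Light (6 → 17). Not NE.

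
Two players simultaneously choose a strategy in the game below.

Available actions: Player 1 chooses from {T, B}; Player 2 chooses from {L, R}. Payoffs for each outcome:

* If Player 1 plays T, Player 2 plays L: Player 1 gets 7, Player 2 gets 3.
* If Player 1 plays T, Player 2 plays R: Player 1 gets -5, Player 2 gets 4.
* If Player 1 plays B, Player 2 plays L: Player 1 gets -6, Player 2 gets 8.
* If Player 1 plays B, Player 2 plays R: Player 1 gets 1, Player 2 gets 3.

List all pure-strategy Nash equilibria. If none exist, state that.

(T, L): Player 2 can switch to R (3 → 4). Not NE.
(T, R): Player 1 can switch to B (-5 → 1). Not NE.
(B, L): Player 1 can switch to T (-6 → 7). Not NE.
(B, R): Player 2 can switch to L (3 → 8). Not NE.

No pure-strategy Nash equilibrium.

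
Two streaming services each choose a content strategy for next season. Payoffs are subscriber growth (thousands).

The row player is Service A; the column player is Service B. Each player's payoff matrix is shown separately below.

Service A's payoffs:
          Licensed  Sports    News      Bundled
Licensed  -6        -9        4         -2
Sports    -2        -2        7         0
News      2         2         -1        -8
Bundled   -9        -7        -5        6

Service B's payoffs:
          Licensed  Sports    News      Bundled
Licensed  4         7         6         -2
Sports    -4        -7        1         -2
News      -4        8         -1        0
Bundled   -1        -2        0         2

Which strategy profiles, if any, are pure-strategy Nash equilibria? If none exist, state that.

Service A against Licensed: payoffs -6, -2, 2, -9 → best response News.
Service A against Sports: payoffs -9, -2, 2, -7 → best response News.
Service A against News: payoffs 4, 7, -1, -5 → best response Sports.
Service A against Bundled: payoffs -2, 0, -8, 6 → best response Bundled.
Service B against Licensed: payoffs 4, 7, 6, -2 → best response Sports.
Service B against Sports: payoffs -4, -7, 1, -2 → best response News.
Service B against News: payoffs -4, 8, -1, 0 → best response Sports.
Service B against Bundled: payoffs -1, -2, 0, 2 → best response Bundled.
Mutual best responses: (Sports, News); (News, Sports); (Bundled, Bundled).

(Sports, News); (News, Sports); (Bundled, Bundled)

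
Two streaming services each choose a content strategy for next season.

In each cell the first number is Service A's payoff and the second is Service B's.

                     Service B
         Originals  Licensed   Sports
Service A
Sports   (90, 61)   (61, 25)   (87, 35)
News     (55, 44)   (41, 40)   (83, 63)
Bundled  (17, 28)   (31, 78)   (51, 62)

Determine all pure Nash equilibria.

Service A against Originals: payoffs 90, 55, 17 → best response Sports.
Service A against Licensed: payoffs 61, 41, 31 → best response Sports.
Service A against Sports: payoffs 87, 83, 51 → best response Sports.
Service B against Sports: payoffs 61, 25, 35 → best response Originals.
Service B against News: payoffs 44, 40, 63 → best response Sports.
Service B against Bundled: payoffs 28, 78, 62 → best response Licensed.
Mutual best responses: (Sports, Originals).

(Sports, Originals)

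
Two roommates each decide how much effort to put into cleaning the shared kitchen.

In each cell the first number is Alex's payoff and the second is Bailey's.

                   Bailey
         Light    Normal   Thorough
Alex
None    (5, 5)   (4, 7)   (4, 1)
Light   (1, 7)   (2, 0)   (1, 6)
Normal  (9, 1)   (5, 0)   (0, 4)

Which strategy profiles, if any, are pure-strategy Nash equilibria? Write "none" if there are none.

none

Check each profile: it is a Nash equilibrium iff no player can strictly gain by switching unilaterally.
(None, Light): Alex can switch to Normal (5 → 9). Not NE.
(None, Normal): Alex can switch to Normal (4 → 5). Not NE.
(None, Thorough): Bailey can switch to Light (1 → 5). Not NE.
(Light, Light): Alex can switch to None (1 → 5). Not NE.
(Light, Normal): Alex can switch to None (2 → 4). Not NE.
(Light, Thorough): Alex can switch to None (1 → 4). Not NE.
(Normal, Light): Bailey can switch to Thorough (1 → 4). Not NE.
(Normal, Normal): Bailey can switch to Light (0 → 1). Not NE.
(Normal, Thorough): Alex can switch to None (0 → 4). Not NE.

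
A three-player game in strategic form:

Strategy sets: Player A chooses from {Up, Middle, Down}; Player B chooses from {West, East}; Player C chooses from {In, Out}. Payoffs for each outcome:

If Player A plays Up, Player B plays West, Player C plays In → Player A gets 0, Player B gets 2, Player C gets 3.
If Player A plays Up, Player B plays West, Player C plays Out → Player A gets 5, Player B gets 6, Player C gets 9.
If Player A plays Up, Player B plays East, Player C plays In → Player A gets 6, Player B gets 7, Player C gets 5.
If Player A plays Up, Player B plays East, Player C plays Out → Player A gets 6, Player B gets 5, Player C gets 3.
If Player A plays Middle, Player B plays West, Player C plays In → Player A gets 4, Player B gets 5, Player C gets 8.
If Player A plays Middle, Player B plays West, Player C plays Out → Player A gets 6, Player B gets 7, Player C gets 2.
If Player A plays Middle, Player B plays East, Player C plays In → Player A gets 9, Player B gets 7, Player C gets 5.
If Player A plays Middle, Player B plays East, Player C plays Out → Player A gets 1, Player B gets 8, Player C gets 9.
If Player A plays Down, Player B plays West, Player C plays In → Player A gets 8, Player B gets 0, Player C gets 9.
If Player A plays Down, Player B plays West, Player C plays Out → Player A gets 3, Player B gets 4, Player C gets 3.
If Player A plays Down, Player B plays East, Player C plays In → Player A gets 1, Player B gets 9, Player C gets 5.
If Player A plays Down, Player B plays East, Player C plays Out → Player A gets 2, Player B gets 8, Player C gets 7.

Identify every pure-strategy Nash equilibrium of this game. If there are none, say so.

Check each profile: it is a Nash equilibrium iff no player can strictly gain by switching unilaterally.
(Up, West, In): Player A can switch to Middle (0 → 4). Not NE.
(Up, West, Out): Player A can switch to Middle (5 → 6). Not NE.
(Up, East, In): Player A can switch to Middle (6 → 9). Not NE.
(Up, East, Out): Player B can switch to West (5 → 6). Not NE.
(Middle, West, In): Player A can switch to Down (4 → 8). Not NE.
(Middle, West, Out): Player B can switch to East (7 → 8). Not NE.
(Middle, East, In): Player C can switch to Out (5 → 9). Not NE.
(Middle, East, Out): Player A can switch to Up (1 → 6). Not NE.
(The remaining 4 profiles each have a profitable deviation by the same check.)

This game has no pure Nash equilibrium.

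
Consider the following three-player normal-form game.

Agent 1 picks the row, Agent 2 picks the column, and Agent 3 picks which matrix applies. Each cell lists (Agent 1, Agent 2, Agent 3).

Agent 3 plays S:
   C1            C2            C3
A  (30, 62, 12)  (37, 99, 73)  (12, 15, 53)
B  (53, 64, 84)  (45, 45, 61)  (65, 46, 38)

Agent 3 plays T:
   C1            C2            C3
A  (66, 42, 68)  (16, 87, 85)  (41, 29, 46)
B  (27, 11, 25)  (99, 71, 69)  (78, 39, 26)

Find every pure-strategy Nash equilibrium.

For each strategy profile, look for a profitable unilateral deviation.
(A, C1, S): Agent 1 can switch to B (30 → 53). Not NE.
(A, C1, T): Agent 2 can switch to C2 (42 → 87). Not NE.
(A, C2, S): Agent 1 can switch to B (37 → 45). Not NE.
(A, C2, T): Agent 1 can switch to B (16 → 99). Not NE.
(A, C3, S): Agent 1 can switch to B (12 → 65). Not NE.
(A, C3, T): Agent 1 can switch to B (41 → 78). Not NE.
(B, C1, S): Agent 1 gets 53, best alternative 30; Agent 2 gets 64, best alternative 46; Agent 3 gets 84, best alternative 25. No profitable deviation — NE.
(B, C1, T): Agent 1 can switch to A (27 → 66). Not NE.
(B, C2, S): Agent 2 can switch to C1 (45 → 64). Not NE.
(B, C2, T): Agent 1 gets 99, best alternative 16; Agent 2 gets 71, best alternative 39; Agent 3 gets 69, best alternative 61. No profitable deviation — NE.
(The remaining 2 profiles each have a profitable deviation by the same check.)

(B, C1, S), (B, C2, T)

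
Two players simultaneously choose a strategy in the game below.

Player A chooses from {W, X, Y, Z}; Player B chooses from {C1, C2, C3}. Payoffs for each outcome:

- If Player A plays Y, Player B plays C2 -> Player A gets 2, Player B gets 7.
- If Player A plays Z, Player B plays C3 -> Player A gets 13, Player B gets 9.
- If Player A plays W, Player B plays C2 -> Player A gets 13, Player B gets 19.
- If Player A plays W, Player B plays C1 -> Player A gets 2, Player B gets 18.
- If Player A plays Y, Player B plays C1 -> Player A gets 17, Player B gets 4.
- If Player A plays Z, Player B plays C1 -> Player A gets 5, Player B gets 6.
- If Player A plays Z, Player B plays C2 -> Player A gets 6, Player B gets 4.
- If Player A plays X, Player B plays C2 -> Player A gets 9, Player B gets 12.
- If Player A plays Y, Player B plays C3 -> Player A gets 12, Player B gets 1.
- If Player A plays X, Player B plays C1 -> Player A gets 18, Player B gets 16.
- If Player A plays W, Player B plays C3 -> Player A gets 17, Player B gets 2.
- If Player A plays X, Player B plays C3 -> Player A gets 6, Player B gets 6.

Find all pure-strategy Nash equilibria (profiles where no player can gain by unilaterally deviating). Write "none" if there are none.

The pure Nash equilibria are (W, C2) and (X, C1).

For each strategy profile, look for a profitable unilateral deviation.
(W, C1): Player A can switch to X (2 → 18). Not NE.
(W, C2): Player A gets 13, best alternative 9; Player B gets 19, best alternative 18. No profitable deviation — NE.
(W, C3): Player B can switch to C1 (2 → 18). Not NE.
(X, C1): Player A gets 18, best alternative 17; Player B gets 16, best alternative 12. No profitable deviation — NE.
(X, C2): Player A can switch to W (9 → 13). Not NE.
(X, C3): Player A can switch to W (6 → 17). Not NE.
(Y, C1): Player A can switch to X (17 → 18). Not NE.
(Y, C2): Player A can switch to W (2 → 13). Not NE.
(The remaining 4 profiles each have a profitable deviation by the same check.)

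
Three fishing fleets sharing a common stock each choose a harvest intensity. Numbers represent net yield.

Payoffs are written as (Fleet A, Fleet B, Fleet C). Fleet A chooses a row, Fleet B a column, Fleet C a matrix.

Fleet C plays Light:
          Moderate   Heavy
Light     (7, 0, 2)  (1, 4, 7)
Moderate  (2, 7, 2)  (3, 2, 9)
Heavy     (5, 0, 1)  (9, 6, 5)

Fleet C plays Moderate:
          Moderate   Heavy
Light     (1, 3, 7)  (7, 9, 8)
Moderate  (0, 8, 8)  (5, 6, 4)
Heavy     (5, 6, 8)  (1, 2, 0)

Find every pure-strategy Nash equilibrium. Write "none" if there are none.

Mark each player's best response to every combination of opponents' strategies; a profile where every player is best-responding is a pure Nash equilibrium.
Fleet A against (Moderate, Light): payoffs 7, 2, 5 → best response Light.
Fleet A against (Moderate, Moderate): payoffs 1, 0, 5 → best response Heavy.
Fleet A against (Heavy, Light): payoffs 1, 3, 9 → best response Heavy.
Fleet A against (Heavy, Moderate): payoffs 7, 5, 1 → best response Light.
Fleet B against (Light, Light): payoffs 0, 4 → best response Heavy.
Fleet B against (Light, Moderate): payoffs 3, 9 → best response Heavy.
Fleet B against (Moderate, Light): payoffs 7, 2 → best response Moderate.
Fleet B against (Moderate, Moderate): payoffs 8, 6 → best response Moderate.
Fleet B against (Heavy, Light): payoffs 0, 6 → best response Heavy.
Fleet B against (Heavy, Moderate): payoffs 6, 2 → best response Moderate.
Fleet C against (Light, Moderate): payoffs 2, 7 → best response Moderate.
Fleet C against (Light, Heavy): payoffs 7, 8 → best response Moderate.
Fleet C against (Moderate, Moderate): payoffs 2, 8 → best response Moderate.
Fleet C against (Moderate, Heavy): payoffs 9, 4 → best response Light.
Fleet C against (Heavy, Moderate): payoffs 1, 8 → best response Moderate.
Fleet C against (Heavy, Heavy): payoffs 5, 0 → best response Light.
Mutual best responses: (Light, Heavy, Moderate); (Heavy, Moderate, Moderate); (Heavy, Heavy, Light).

Pure-strategy Nash equilibria: (Light, Heavy, Moderate); (Heavy, Moderate, Moderate); (Heavy, Heavy, Light)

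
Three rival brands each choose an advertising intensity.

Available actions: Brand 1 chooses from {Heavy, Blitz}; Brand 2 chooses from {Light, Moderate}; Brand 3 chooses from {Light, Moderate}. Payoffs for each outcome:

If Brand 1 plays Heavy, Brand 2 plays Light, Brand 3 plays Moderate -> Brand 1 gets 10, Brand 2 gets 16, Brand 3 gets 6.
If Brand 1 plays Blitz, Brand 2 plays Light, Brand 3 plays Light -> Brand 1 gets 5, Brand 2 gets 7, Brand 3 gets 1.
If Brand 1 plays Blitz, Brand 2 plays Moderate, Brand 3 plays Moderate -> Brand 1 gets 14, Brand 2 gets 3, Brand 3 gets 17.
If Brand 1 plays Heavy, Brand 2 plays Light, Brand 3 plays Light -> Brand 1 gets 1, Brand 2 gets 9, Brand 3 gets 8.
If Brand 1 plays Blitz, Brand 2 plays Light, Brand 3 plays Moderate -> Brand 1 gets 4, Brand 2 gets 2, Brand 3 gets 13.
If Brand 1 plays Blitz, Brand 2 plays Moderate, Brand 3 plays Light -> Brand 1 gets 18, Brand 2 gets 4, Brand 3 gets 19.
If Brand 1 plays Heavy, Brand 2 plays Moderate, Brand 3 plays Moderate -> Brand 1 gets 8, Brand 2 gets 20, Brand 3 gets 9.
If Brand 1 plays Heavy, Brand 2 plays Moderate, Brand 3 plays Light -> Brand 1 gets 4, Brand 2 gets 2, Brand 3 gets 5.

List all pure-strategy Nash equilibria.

(Heavy, Light, Light): Brand 1 can switch to Blitz (1 → 5). Not NE.
(Heavy, Light, Moderate): Brand 2 can switch to Moderate (16 → 20). Not NE.
(Heavy, Moderate, Light): Brand 1 can switch to Blitz (4 → 18). Not NE.
(Heavy, Moderate, Moderate): Brand 1 can switch to Blitz (8 → 14). Not NE.
(Blitz, Light, Light): Brand 3 can switch to Moderate (1 → 13). Not NE.
(Blitz, Light, Moderate): Brand 1 can switch to Heavy (4 → 10). Not NE.
(Blitz, Moderate, Light): Brand 2 can switch to Light (4 → 7). Not NE.
(Blitz, Moderate, Moderate): Brand 3 can switch to Light (17 → 19). Not NE.

There is no pure-strategy Nash equilibrium.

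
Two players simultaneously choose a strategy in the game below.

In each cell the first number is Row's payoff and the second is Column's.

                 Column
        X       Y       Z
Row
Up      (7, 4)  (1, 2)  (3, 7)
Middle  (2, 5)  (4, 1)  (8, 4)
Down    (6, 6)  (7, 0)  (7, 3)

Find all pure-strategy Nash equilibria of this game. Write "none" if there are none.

No pure-strategy Nash equilibrium.

(Up, X): Column can switch to Z (4 → 7). Not NE.
(Up, Y): Row can switch to Middle (1 → 4). Not NE.
(Up, Z): Row can switch to Middle (3 → 8). Not NE.
(Middle, X): Row can switch to Up (2 → 7). Not NE.
(Middle, Y): Row can switch to Down (4 → 7). Not NE.
(Middle, Z): Column can switch to X (4 → 5). Not NE.
(Down, X): Row can switch to Up (6 → 7). Not NE.
(Down, Y): Column can switch to X (0 → 6). Not NE.
(Down, Z): Row can switch to Middle (7 → 8). Not NE.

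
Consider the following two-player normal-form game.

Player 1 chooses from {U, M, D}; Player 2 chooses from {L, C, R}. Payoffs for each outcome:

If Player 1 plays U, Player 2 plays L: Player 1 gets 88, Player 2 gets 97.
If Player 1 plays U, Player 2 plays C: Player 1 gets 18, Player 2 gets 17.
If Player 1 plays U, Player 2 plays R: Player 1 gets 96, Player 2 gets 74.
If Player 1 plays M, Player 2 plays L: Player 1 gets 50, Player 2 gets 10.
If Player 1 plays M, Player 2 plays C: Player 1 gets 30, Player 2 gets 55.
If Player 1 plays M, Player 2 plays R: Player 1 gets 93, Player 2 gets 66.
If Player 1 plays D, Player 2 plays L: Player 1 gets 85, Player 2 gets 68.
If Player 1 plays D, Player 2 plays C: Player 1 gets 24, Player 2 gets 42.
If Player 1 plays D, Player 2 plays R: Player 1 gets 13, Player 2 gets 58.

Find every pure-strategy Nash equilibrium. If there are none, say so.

(U, L): Player 1 gets 88, best alternative 85; Player 2 gets 97, best alternative 74. No profitable deviation — NE.
(U, C): Player 1 can switch to M (18 → 30). Not NE.
(U, R): Player 2 can switch to L (74 → 97). Not NE.
(M, L): Player 1 can switch to U (50 → 88). Not NE.
(M, C): Player 2 can switch to R (55 → 66). Not NE.
(M, R): Player 1 can switch to U (93 → 96). Not NE.
(D, L): Player 1 can switch to U (85 → 88). Not NE.
(The remaining 2 profiles each have a profitable deviation by the same check.)

Pure NE: (U, L)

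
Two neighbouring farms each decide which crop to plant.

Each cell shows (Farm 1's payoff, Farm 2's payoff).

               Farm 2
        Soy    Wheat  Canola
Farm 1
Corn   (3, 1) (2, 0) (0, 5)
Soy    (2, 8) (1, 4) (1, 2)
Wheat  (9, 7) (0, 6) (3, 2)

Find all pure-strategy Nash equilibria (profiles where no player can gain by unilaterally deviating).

(Wheat, Soy)

Check each profile: it is a Nash equilibrium iff no player can strictly gain by switching unilaterally.
(Corn, Soy): Farm 1 can switch to Wheat (3 → 9). Not NE.
(Corn, Wheat): Farm 2 can switch to Soy (0 → 1). Not NE.
(Corn, Canola): Farm 1 can switch to Soy (0 → 1). Not NE.
(Soy, Soy): Farm 1 can switch to Corn (2 → 3). Not NE.
(Soy, Wheat): Farm 1 can switch to Corn (1 → 2). Not NE.
(Soy, Canola): Farm 1 can switch to Wheat (1 → 3). Not NE.
(Wheat, Soy): Farm 1 gets 9, best alternative 3; Farm 2 gets 7, best alternative 6. No profitable deviation — NE.
(Wheat, Wheat): Farm 1 can switch to Corn (0 → 2). Not NE.
(Wheat, Canola): Farm 2 can switch to Soy (2 → 7). Not NE.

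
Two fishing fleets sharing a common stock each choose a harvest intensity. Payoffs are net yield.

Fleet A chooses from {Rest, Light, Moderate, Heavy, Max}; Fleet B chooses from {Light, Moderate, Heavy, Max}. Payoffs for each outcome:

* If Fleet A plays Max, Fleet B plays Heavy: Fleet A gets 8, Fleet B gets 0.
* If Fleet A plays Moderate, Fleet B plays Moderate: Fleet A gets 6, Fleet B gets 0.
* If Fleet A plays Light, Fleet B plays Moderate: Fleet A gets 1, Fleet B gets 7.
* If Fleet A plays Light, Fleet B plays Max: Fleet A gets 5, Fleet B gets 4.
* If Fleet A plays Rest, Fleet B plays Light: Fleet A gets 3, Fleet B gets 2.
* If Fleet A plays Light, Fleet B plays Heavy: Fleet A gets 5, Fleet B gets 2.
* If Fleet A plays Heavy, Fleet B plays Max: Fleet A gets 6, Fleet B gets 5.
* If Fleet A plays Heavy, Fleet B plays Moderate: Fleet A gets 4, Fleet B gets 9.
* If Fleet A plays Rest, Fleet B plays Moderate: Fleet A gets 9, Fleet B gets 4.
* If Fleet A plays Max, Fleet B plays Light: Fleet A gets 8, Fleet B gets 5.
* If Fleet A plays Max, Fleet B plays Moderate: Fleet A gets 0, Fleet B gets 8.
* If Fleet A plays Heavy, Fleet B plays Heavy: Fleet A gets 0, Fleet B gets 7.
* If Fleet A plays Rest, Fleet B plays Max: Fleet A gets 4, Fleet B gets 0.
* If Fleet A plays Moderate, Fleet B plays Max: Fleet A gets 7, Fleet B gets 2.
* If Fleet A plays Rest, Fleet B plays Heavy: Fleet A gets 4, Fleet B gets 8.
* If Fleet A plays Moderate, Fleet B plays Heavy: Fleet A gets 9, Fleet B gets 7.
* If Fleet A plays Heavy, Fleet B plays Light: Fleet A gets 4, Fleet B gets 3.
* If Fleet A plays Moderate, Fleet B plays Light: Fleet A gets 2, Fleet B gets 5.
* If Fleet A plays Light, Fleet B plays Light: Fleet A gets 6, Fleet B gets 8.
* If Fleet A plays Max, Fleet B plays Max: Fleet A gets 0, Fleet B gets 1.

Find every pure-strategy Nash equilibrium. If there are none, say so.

Mark each player's best response to every combination of opponents' strategies; a profile where every player is best-responding is a pure Nash equilibrium.
Fleet A against Light: payoffs 3, 6, 2, 4, 8 → best response Max.
Fleet A against Moderate: payoffs 9, 1, 6, 4, 0 → best response Rest.
Fleet A against Heavy: payoffs 4, 5, 9, 0, 8 → best response Moderate.
Fleet A against Max: payoffs 4, 5, 7, 6, 0 → best response Moderate.
Fleet B against Rest: payoffs 2, 4, 8, 0 → best response Heavy.
Fleet B against Light: payoffs 8, 7, 2, 4 → best response Light.
Fleet B against Moderate: payoffs 5, 0, 7, 2 → best response Heavy.
Fleet B against Heavy: payoffs 3, 9, 7, 5 → best response Moderate.
Fleet B against Max: payoffs 5, 8, 0, 1 → best response Moderate.
Mutual best responses: (Moderate, Heavy).

The unique pure-strategy Nash equilibrium is (Moderate, Heavy).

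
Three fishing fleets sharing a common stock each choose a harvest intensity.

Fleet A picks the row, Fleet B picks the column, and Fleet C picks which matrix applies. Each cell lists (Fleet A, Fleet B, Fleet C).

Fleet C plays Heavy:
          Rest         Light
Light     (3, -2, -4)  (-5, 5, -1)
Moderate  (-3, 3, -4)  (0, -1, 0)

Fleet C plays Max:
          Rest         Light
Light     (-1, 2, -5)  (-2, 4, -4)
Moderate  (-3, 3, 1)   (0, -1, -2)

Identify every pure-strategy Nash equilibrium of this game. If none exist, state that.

This game has no pure Nash equilibrium.

Mark each player's best response to every combination of opponents' strategies; a profile where every player is best-responding is a pure Nash equilibrium.
Fleet A against (Rest, Heavy): payoffs 3, -3 → best response Light.
Fleet A against (Rest, Max): payoffs -1, -3 → best response Light.
Fleet A against (Light, Heavy): payoffs -5, 0 → best response Moderate.
Fleet A against (Light, Max): payoffs -2, 0 → best response Moderate.
Fleet B against (Light, Heavy): payoffs -2, 5 → best response Light.
Fleet B against (Light, Max): payoffs 2, 4 → best response Light.
Fleet B against (Moderate, Heavy): payoffs 3, -1 → best response Rest.
Fleet B against (Moderate, Max): payoffs 3, -1 → best response Rest.
Fleet C against (Light, Rest): payoffs -4, -5 → best response Heavy.
Fleet C against (Light, Light): payoffs -1, -4 → best response Heavy.
Fleet C against (Moderate, Rest): payoffs -4, 1 → best response Max.
Fleet C against (Moderate, Light): payoffs 0, -2 → best response Heavy.
No profile is a mutual best response for all players.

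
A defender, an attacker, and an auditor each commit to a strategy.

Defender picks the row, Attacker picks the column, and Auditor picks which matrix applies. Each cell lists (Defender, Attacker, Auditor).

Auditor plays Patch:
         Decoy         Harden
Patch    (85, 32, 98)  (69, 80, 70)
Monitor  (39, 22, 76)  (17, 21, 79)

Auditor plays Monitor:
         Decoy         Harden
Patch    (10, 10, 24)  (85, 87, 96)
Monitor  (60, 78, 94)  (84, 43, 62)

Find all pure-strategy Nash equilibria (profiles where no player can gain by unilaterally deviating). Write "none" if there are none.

(Patch, Harden, Monitor) and (Monitor, Decoy, Monitor)

Defender against (Decoy, Patch): payoffs 85, 39 → best response Patch.
Defender against (Decoy, Monitor): payoffs 10, 60 → best response Monitor.
Defender against (Harden, Patch): payoffs 69, 17 → best response Patch.
Defender against (Harden, Monitor): payoffs 85, 84 → best response Patch.
Attacker against (Patch, Patch): payoffs 32, 80 → best response Harden.
Attacker against (Patch, Monitor): payoffs 10, 87 → best response Harden.
Attacker against (Monitor, Patch): payoffs 22, 21 → best response Decoy.
Attacker against (Monitor, Monitor): payoffs 78, 43 → best response Decoy.
Auditor against (Patch, Decoy): payoffs 98, 24 → best response Patch.
Auditor against (Patch, Harden): payoffs 70, 96 → best response Monitor.
Auditor against (Monitor, Decoy): payoffs 76, 94 → best response Monitor.
Auditor against (Monitor, Harden): payoffs 79, 62 → best response Patch.
Mutual best responses: (Patch, Harden, Monitor); (Monitor, Decoy, Monitor).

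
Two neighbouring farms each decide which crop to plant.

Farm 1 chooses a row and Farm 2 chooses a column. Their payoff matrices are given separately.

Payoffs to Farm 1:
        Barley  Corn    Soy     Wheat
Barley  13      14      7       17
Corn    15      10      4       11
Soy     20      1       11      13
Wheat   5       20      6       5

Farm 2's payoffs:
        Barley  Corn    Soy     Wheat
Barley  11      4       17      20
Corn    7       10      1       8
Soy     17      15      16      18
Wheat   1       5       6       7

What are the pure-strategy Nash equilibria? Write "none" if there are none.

(Barley, Barley): Farm 1 can switch to Corn (13 → 15). Not NE.
(Barley, Corn): Farm 1 can switch to Wheat (14 → 20). Not NE.
(Barley, Soy): Farm 1 can switch to Soy (7 → 11). Not NE.
(Barley, Wheat): Farm 1 gets 17, best alternative 13; Farm 2 gets 20, best alternative 17. No profitable deviation — NE.
(Corn, Barley): Farm 1 can switch to Soy (15 → 20). Not NE.
(Corn, Corn): Farm 1 can switch to Barley (10 → 14). Not NE.
(Corn, Soy): Farm 1 can switch to Barley (4 → 7). Not NE.
(Corn, Wheat): Farm 1 can switch to Barley (11 → 17). Not NE.
(Soy, Barley): Farm 2 can switch to Wheat (17 → 18). Not NE.
(Soy, Corn): Farm 1 can switch to Barley (1 → 14). Not NE.
(Soy, Soy): Farm 2 can switch to Barley (16 → 17). Not NE.
(Soy, Wheat): Farm 1 can switch to Barley (13 → 17). Not NE.
(Wheat, Barley): Farm 1 can switch to Barley (5 → 13). Not NE.
(The remaining 3 profiles each have a profitable deviation by the same check.)

Pure NE: (Barley, Wheat)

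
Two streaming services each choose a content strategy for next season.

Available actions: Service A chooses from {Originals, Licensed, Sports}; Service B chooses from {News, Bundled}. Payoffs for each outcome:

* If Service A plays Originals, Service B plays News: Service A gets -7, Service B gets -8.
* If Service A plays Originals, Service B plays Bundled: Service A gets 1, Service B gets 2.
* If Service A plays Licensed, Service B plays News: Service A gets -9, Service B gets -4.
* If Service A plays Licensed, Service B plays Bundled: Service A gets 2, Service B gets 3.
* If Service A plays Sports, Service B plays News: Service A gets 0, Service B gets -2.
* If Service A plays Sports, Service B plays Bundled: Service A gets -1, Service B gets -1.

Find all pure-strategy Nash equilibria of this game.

For each strategy profile, look for a profitable unilateral deviation.
(Originals, News): Service A can switch to Sports (-7 → 0). Not NE.
(Originals, Bundled): Service A can switch to Licensed (1 → 2). Not NE.
(Licensed, News): Service A can switch to Originals (-9 → -7). Not NE.
(Licensed, Bundled): Service A gets 2, best alternative 1; Service B gets 3, best alternative -4. No profitable deviation — NE.
(Sports, News): Service B can switch to Bundled (-2 → -1). Not NE.
(Sports, Bundled): Service A can switch to Originals (-1 → 1). Not NE.

Pure NE: (Licensed, Bundled)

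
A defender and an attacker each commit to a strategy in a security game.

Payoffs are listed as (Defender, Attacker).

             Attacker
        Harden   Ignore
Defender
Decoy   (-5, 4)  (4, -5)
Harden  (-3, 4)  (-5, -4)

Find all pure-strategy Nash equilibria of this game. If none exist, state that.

Defender against Harden: payoffs -5, -3 → best response Harden.
Defender against Ignore: payoffs 4, -5 → best response Decoy.
Attacker against Decoy: payoffs 4, -5 → best response Harden.
Attacker against Harden: payoffs 4, -4 → best response Harden.
Mutual best responses: (Harden, Harden).

Pure NE: (Harden, Harden)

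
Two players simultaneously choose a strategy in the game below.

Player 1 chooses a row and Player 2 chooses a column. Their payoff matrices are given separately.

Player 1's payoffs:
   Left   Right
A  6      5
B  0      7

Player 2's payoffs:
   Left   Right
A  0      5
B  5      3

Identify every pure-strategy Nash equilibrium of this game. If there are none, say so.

(A, Left): Player 2 can switch to Right (0 → 5). Not NE.
(A, Right): Player 1 can switch to B (5 → 7). Not NE.
(B, Left): Player 1 can switch to A (0 → 6). Not NE.
(B, Right): Player 2 can switch to Left (3 → 5). Not NE.

There is no pure-strategy Nash equilibrium.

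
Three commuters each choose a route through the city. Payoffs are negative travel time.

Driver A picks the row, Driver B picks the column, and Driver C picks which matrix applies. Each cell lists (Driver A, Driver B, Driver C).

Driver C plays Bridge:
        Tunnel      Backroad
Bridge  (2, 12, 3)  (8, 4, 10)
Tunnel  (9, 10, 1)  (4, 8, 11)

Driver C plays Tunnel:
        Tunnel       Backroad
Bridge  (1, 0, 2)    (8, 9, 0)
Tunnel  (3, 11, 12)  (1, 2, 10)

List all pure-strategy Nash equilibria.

For each player, find the best response to each opponent profile; mutual best responses are the pure NE.
Driver A against (Tunnel, Bridge): payoffs 2, 9 → best response Tunnel.
Driver A against (Tunnel, Tunnel): payoffs 1, 3 → best response Tunnel.
Driver A against (Backroad, Bridge): payoffs 8, 4 → best response Bridge.
Driver A against (Backroad, Tunnel): payoffs 8, 1 → best response Bridge.
Driver B against (Bridge, Bridge): payoffs 12, 4 → best response Tunnel.
Driver B against (Bridge, Tunnel): payoffs 0, 9 → best response Backroad.
Driver B against (Tunnel, Bridge): payoffs 10, 8 → best response Tunnel.
Driver B against (Tunnel, Tunnel): payoffs 11, 2 → best response Tunnel.
Driver C against (Bridge, Tunnel): payoffs 3, 2 → best response Bridge.
Driver C against (Bridge, Backroad): payoffs 10, 0 → best response Bridge.
Driver C against (Tunnel, Tunnel): payoffs 1, 12 → best response Tunnel.
Driver C against (Tunnel, Backroad): payoffs 11, 10 → best response Bridge.
Mutual best responses: (Tunnel, Tunnel, Tunnel).

Pure NE: (Tunnel, Tunnel, Tunnel)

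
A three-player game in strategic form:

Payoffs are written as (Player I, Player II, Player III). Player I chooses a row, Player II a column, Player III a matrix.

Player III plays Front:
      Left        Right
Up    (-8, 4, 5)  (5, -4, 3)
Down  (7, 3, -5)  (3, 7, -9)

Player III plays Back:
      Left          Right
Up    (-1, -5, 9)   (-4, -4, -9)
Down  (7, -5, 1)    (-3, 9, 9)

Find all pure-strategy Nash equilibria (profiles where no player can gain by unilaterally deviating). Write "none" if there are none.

Player I against (Left, Front): payoffs -8, 7 → best response Down.
Player I against (Left, Back): payoffs -1, 7 → best response Down.
Player I against (Right, Front): payoffs 5, 3 → best response Up.
Player I against (Right, Back): payoffs -4, -3 → best response Down.
Player II against (Up, Front): payoffs 4, -4 → best response Left.
Player II against (Up, Back): payoffs -5, -4 → best response Right.
Player II against (Down, Front): payoffs 3, 7 → best response Right.
Player II against (Down, Back): payoffs -5, 9 → best response Right.
Player III against (Up, Left): payoffs 5, 9 → best response Back.
Player III against (Up, Right): payoffs 3, -9 → best response Front.
Player III against (Down, Left): payoffs -5, 1 → best response Back.
Player III against (Down, Right): payoffs -9, 9 → best response Back.
Mutual best responses: (Down, Right, Back).

The unique pure-strategy Nash equilibrium is (Down, Right, Back).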